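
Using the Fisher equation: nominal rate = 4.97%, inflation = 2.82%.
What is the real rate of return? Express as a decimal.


Formula: (1 + r_real) = (1 + r_nom) / (1 + inflation)
Substituting: (1 + r_real) = 1.0497 / 1.0282
(1 + r_real) = 1.02091
r_real = 1.02091 - 1 = 0.02091

0.02091


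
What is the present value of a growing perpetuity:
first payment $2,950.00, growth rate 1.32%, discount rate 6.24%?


Formula: PV = C / (r - g)
Spread: r - g = 0.0624 - 0.0132 = 0.0492
Substituting: PV = $2,950.00 / 0.0492
PV = $59,959.35

$59,959.35


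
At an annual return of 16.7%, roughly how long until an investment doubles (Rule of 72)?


Formula: Years ≈ 72 / r
Substituting: Years ≈ 72 / 16.7
Years ≈ 4.3

4.3 years


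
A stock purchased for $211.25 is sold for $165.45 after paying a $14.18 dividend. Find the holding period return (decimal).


Formula: HPR = (P1 - P0 + D) / P0
Gain: $165.45 - $211.25 + $14.18 = -$31.62
HPR = -$31.62 / $211.25 = -0.1497

-0.1497


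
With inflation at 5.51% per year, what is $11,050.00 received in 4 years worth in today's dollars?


Formula: Real value = nominal / (1 + inflation)^years
Price level: (1 + 0.0551)^4 = 1.239294
Real value = $11,050.00 / 1.239294 = $8,916.36

$8,916.36


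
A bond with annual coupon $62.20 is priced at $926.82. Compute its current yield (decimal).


Formula: Current yield = annual coupon / price
Substituting: CY = $62.20 / $926.82
CY = 0.067111

0.067111


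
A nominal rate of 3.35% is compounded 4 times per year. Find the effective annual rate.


Formula: EAR = (1 + r/m)^m - 1
Period rate: r/m = 0.0335 / 4 = 0.008375
Compounding: (1 + 0.008375)^4 = 1.033923
EAR = 1.033923 - 1 = 0.033923

0.033923


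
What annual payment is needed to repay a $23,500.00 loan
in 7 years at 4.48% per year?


Formula: PMT = PV * r / (1 - (1+r)^(-n))
Denominator: 1 - (1 + 0.0448)^(-7) = 0.264186
Numerator: $23,500.00 * 0.0448 = 1052.8
PMT = 1052.8 / 0.264186 = $3,985.07

$3,985.07


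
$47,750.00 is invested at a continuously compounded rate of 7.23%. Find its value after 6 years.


Formula: FV = P * e^(r*t)
Exponent: r*t = 0.0723 * 6 = 0.4338
e^(0.4338) = 1.54311
FV = $47,750.00 * 1.54311 = $73,683.51

$73,683.51


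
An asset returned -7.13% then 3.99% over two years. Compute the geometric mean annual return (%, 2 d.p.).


Formula: Geometric mean = ((1+r1)*(1+r2))^(1/2) - 1
Product: (1 + -0.0713) * (1 + 0.0399) = 0.9287 * 1.0399 = 0.965755
Square root: 0.965755^0.5 = 0.982728
Geometric mean = 0.982728 - 1 = -0.017272
As percentage: -1.73%

-1.73%


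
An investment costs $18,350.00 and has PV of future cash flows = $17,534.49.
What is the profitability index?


Formula: PI = PV(cash flows) / initial investment
Substituting: PI = $17,534.49 / $18,350.00
PI = 0.9556

0.9556


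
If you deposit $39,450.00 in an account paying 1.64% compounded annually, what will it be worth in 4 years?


Formula: FV = P * (1 + r)^n
Substituting: FV = $39,450.00 * (1 + 0.0164)^4
Growth factor: (1.0164)^4 = 1.067231
FV = $39,450.00 * 1.067231 = $42,102.28

$42,102.28


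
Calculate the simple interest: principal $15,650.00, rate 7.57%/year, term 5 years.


Formula: I = P * r * t
Substituting: I = $15,650.00 * 0.0757 * 5
Step: I = $15,650.00 * 0.3785
I = $5,923.53

$5,923.53


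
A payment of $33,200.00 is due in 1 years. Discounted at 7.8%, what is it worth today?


Formula: PV = FV / (1 + r)^n
Substituting: PV = $33,200.00 / (1 + 0.078)^1
Discount factor: (1.078)^1 = 1.078
PV = $33,200.00 / 1.078 = $30,797.77

$30,797.77


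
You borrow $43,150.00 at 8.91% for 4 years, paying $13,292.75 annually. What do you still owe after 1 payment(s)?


Formula: Balance = PV*(1+r)^k - PMT*((1+r)^k - 1)/r
Growth: (1 + 0.0891)^1 = 1.0891
Accumulated factor: ((1+r)^k - 1)/r = 1.0
Balance = $43,150.00 * 1.0891 - $13,292.75 * 1.0
Balance = $33,701.92

$33,701.92


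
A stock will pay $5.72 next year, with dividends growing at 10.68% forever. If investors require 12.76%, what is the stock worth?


Formula: P = D1 / (r - g)
Spread: r - g = 0.1276 - 0.1068 = 0.0208
Substituting: P = $5.72 / 0.0208
P = $275.00

$275.00


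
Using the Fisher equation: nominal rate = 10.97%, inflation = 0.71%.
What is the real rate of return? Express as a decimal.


Formula: (1 + r_real) = (1 + r_nom) / (1 + inflation)
Substituting: (1 + r_real) = 1.1097 / 1.0071
(1 + r_real) = 1.101877
r_real = 1.101877 - 1 = 0.101877

0.101877


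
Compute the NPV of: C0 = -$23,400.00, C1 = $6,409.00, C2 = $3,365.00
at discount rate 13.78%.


Formula: NPV = C0 + C1/(1+r) + C2/(1+r)^2
Discount C1: $6,409.00 / (1 + 0.1378) = $5,632.80
Discount C2: $3,365.00 / (1 + 0.1378)^2 = $2,599.28
NPV = -$23,400.00 + $5,632.80 + $2,599.28 = -$15,167.92

-$15,167.92


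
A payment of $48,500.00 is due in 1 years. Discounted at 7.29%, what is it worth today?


Formula: PV = FV / (1 + r)^n
Substituting: PV = $48,500.00 / (1 + 0.0729)^1
Discount factor: (1.0729)^1 = 1.0729
PV = $48,500.00 / 1.0729 = $45,204.59

$45,204.59


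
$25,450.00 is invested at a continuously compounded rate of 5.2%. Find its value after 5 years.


Formula: FV = P * e^(r*t)
Exponent: r*t = 0.052 * 5 = 0.26
e^(0.26) = 1.29693
FV = $25,450.00 * 1.29693 = $33,006.87

$33,006.87


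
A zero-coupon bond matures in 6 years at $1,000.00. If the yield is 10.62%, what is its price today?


Formula: Price = FV / (1 + r)^n
Substituting: Price = $1,000.00 / (1 + 0.1062)^6
Discount factor: (1.1062)^6 = 1.832323
Price = $1,000.00 / 1.832323 = $545.76

$545.76


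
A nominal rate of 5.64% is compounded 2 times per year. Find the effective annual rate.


Formula: EAR = (1 + r/m)^m - 1
Period rate: r/m = 0.0564 / 2 = 0.0282
Compounding: (1 + 0.0282)^2 = 1.057195
EAR = 1.057195 - 1 = 0.057195

0.057195


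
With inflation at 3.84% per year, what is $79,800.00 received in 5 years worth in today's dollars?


Formula: Real value = nominal / (1 + inflation)^years
Price level: (1 + 0.0384)^5 = 1.207323
Real value = $79,800.00 / 1.207323 = $66,096.66

$66,096.66


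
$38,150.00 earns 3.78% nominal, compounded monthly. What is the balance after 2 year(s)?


Formula: FV = P * (1 + r/m)^(m*t)
Period rate: r/m = 0.0378 / 12 = 0.00315
Total periods: m*t = 12 * 2 = 24
Growth factor: (1 + 0.00315)^24 = 1.078403
FV = $38,150.00 * 1.078403 = $41,141.07

$41,141.07


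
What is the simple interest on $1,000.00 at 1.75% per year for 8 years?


Formula: I = P * r * t
Substituting: I = $1,000.00 * 0.0175 * 8
Step: I = $1,000.00 * 0.14
I = $140.00

$140.00


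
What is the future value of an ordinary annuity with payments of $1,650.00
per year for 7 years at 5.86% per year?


Formula: FV = PMT * ((1+r)^n - 1) / r
Growth factor: (1 + 0.0586)^7 = 1.489784
Numerator: 1.489784 - 1 = 0.489784
FV = $1,650.00 * 0.489784 / 0.0586 = $13,790.84

$13,790.84


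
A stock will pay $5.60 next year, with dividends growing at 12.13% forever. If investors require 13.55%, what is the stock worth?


Formula: P = D1 / (r - g)
Spread: r - g = 0.1355 - 0.1213 = 0.0142
Substituting: P = $5.60 / 0.0142
P = $394.37

$394.37


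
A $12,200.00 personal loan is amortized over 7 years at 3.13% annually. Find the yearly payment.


Formula: PMT = PV * r / (1 - (1+r)^(-n))
Denominator: 1 - (1 + 0.0313)^(-7) = 0.194056
Numerator: $12,200.00 * 0.0313 = 381.86
PMT = 381.86 / 0.194056 = $1,967.78

$1,967.78


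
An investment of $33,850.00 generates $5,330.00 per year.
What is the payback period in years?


Formula: Payback = investment / annual cash flow
Substituting: Payback = $33,850.00 / $5,330.00
Payback = 6.3508 years

6.3508 years


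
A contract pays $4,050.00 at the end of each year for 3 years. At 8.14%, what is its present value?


Formula: PV = PMT * (1 - (1+r)^(-n)) / r
Discount factor: (1 + 0.0814)^(-3) = 0.790753
Bracket: 1 - 0.790753 = 0.209247
PV = $4,050.00 * 0.209247 / 0.0814 = $10,410.93

$10,410.93


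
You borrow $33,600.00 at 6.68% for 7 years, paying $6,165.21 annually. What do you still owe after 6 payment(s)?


Formula: Balance = PV*(1+r)^k - PMT*((1+r)^k - 1)/r
Growth: (1 + 0.0668)^6 = 1.474002
Accumulated factor: ((1+r)^k - 1)/r = 7.095837
Balance = $33,600.00 * 1.474002 - $6,165.21 * 7.095837
Balance = $5,779.14

$5,779.14


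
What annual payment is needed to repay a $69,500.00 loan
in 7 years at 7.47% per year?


Formula: PMT = PV * r / (1 - (1+r)^(-n))
Denominator: 1 - (1 + 0.0747)^(-7) = 0.396066
Numerator: $69,500.00 * 0.0747 = 5191.65
PMT = 5191.65 / 0.396066 = $13,108.03

$13,108.03


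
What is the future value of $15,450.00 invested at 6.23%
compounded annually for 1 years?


Formula: FV = P * (1 + r)^n
Substituting: FV = $15,450.00 * (1 + 0.0623)^1
Growth factor: (1.0623)^1 = 1.0623
FV = $15,450.00 * 1.0623 = $16,412.54

$16,412.54


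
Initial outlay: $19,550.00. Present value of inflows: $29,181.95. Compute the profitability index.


Formula: PI = PV(cash flows) / initial investment
Substituting: PI = $29,181.95 / $19,550.00
PI = 1.4927

1.4927


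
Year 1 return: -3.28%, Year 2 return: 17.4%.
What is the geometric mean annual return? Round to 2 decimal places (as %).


Formula: Geometric mean = ((1+r1)*(1+r2))^(1/2) - 1
Product: (1 + -0.0328) * (1 + 0.174) = 0.9672 * 1.174 = 1.135493
Square root: 1.135493^0.5 = 1.065595
Geometric mean = 1.065595 - 1 = 0.065595
As percentage: 6.56%

6.56%


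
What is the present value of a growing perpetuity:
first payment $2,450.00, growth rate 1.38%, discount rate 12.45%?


Formula: PV = C / (r - g)
Spread: r - g = 0.1245 - 0.0138 = 0.1107
Substituting: PV = $2,450.00 / 0.1107
PV = $22,131.89

$22,131.89


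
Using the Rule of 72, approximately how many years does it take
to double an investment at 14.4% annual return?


Formula: Years ≈ 72 / r
Substituting: Years ≈ 72 / 14.4
Years ≈ 5.0

5.0 years


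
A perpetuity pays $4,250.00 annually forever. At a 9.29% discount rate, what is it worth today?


Formula: PV = C / r
Substituting: PV = $4,250.00 / 0.0929
PV = $45,748.12

$45,748.12


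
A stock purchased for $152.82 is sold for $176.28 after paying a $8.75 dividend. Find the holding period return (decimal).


Formula: HPR = (P1 - P0 + D) / P0
Gain: $176.28 - $152.82 + $8.75 = $32.21
HPR = $32.21 / $152.82 = 0.2108

0.2108


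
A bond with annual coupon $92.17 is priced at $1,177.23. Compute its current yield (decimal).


Formula: Current yield = annual coupon / price
Substituting: CY = $92.17 / $1,177.23
CY = 0.078294

0.078294


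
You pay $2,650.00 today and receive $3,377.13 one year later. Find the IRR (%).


Formula: IRR = C1/C0 - 1
Substituting: IRR = $3,377.13 / $2,650.00 - 1
Ratio: 1.274389 - 1 = 0.274389
IRR = 27.4389%

27.4389%


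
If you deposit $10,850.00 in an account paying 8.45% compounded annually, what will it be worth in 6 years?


Formula: FV = P * (1 + r)^n
Substituting: FV = $10,850.00 * (1 + 0.0845)^6
Growth factor: (1.0845)^6 = 1.626962
FV = $10,850.00 * 1.626962 = $17,652.53

$17,652.53


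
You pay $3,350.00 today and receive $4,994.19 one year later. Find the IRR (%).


Formula: IRR = C1/C0 - 1
Substituting: IRR = $4,994.19 / $3,350.00 - 1
Ratio: 1.490803 - 1 = 0.490803
IRR = 49.0803%

49.0803%


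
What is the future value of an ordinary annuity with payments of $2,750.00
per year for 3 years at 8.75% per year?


Formula: FV = PMT * ((1+r)^n - 1) / r
Growth factor: (1 + 0.0875)^3 = 1.286139
Numerator: 1.286139 - 1 = 0.286139
FV = $2,750.00 * 0.286139 / 0.0875 = $8,992.93

$8,992.93


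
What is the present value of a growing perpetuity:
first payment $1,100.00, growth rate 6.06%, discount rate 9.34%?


Formula: PV = C / (r - g)
Spread: r - g = 0.0934 - 0.0606 = 0.0328
Substituting: PV = $1,100.00 / 0.0328
PV = $33,536.59

$33,536.59


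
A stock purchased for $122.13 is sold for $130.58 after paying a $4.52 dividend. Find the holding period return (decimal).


Formula: HPR = (P1 - P0 + D) / P0
Gain: $130.58 - $122.13 + $4.52 = $12.97
HPR = $12.97 / $122.13 = 0.1062

0.1062


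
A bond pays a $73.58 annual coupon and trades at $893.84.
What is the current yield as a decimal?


Formula: Current yield = annual coupon / price
Substituting: CY = $73.58 / $893.84
CY = 0.082319

0.082319


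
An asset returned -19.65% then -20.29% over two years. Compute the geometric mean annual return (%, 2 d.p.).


Formula: Geometric mean = ((1+r1)*(1+r2))^(1/2) - 1
Product: (1 + -0.1965) * (1 + -0.2029) = 0.8035 * 0.7971 = 0.64047
Square root: 0.64047^0.5 = 0.800294
Geometric mean = 0.800294 - 1 = -0.199706
As percentage: -19.97%

-19.97%


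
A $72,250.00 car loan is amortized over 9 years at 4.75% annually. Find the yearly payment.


Formula: PMT = PV * r / (1 - (1+r)^(-n))
Denominator: 1 - (1 + 0.0475)^(-9) = 0.341412
Numerator: $72,250.00 * 0.0475 = 3431.875
PMT = 3431.875 / 0.341412 = $10,052.00

$10,052.00


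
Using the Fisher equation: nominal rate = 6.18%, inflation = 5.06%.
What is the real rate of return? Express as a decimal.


Formula: (1 + r_real) = (1 + r_nom) / (1 + inflation)
Substituting: (1 + r_real) = 1.0618 / 1.0506
(1 + r_real) = 1.010661
r_real = 1.010661 - 1 = 0.010661

0.010661


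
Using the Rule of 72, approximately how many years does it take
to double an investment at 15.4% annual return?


Formula: Years ≈ 72 / r
Substituting: Years ≈ 72 / 15.4
Years ≈ 4.7

4.7 years


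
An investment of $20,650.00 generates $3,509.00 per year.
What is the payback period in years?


Formula: Payback = investment / annual cash flow
Substituting: Payback = $20,650.00 / $3,509.00
Payback = 5.8849 years

5.8849 years


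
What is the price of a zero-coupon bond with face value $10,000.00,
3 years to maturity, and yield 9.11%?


Formula: Price = FV / (1 + r)^n
Substituting: Price = $10,000.00 / (1 + 0.0911)^3
Discount factor: (1.0911)^3 = 1.298954
Price = $10,000.00 / 1.298954 = $7,698.50

$7,698.50


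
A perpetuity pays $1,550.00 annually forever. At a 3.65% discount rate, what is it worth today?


Formula: PV = C / r
Substituting: PV = $1,550.00 / 0.0365
PV = $42,465.75

$42,465.75


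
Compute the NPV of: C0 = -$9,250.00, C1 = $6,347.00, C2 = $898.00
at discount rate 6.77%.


Formula: NPV = C0 + C1/(1+r) + C2/(1+r)^2
Discount C1: $6,347.00 / (1 + 0.0677) = $5,944.55
Discount C2: $898.00 / (1 + 0.0677)^2 = $787.73
NPV = -$9,250.00 + $5,944.55 + $787.73 = -$2,517.72

-$2,517.72


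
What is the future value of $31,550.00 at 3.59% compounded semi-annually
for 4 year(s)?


Formula: FV = P * (1 + r/m)^(m*t)
Period rate: r/m = 0.0359 / 2 = 0.01795
Total periods: m*t = 2 * 4 = 8
Growth factor: (1 + 0.01795)^8 = 1.152953
FV = $31,550.00 * 1.152953 = $36,375.66

$36,375.66


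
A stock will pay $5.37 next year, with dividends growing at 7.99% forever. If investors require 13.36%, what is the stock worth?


Formula: P = D1 / (r - g)
Spread: r - g = 0.1336 - 0.0799 = 0.0537
Substituting: P = $5.37 / 0.0537
P = $100.00

$100.00


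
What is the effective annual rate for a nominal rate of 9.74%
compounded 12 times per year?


Formula: EAR = (1 + r/m)^m - 1
Period rate: r/m = 0.0974 / 12 = 0.008117
Compounding: (1 + 0.008117)^12 = 1.101868
EAR = 1.101868 - 1 = 0.101868

0.101868


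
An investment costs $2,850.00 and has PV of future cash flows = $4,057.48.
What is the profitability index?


Formula: PI = PV(cash flows) / initial investment
Substituting: PI = $4,057.48 / $2,850.00
PI = 1.4237

1.4237


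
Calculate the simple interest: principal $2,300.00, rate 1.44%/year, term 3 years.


Formula: I = P * r * t
Substituting: I = $2,300.00 * 0.0144 * 3
Step: I = $2,300.00 * 0.0432
I = $99.36

$99.36


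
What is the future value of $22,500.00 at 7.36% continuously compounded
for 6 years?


Formula: FV = P * e^(r*t)
Exponent: r*t = 0.0736 * 6 = 0.4416
e^(0.4416) = 1.555194
FV = $22,500.00 * 1.555194 = $34,991.85

$34,991.85


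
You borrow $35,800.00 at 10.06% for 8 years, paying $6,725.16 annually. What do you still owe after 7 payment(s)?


Formula: Balance = PV*(1+r)^k - PMT*((1+r)^k - 1)/r
Growth: (1 + 0.1006)^7 = 1.95617
Accumulated factor: ((1+r)^k - 1)/r = 9.50467
Balance = $35,800.00 * 1.95617 - $6,725.16 * 9.50467
Balance = $6,110.45

$6,110.45


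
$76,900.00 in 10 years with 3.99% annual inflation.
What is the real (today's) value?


Formula: Real value = nominal / (1 + inflation)^years
Price level: (1 + 0.0399)^10 = 1.478822
Real value = $76,900.00 / 1.478822 = $52,000.86

$52,000.86


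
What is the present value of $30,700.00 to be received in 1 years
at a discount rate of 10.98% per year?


Formula: PV = FV / (1 + r)^n
Substituting: PV = $30,700.00 / (1 + 0.1098)^1
Discount factor: (1.1098)^1 = 1.1098
PV = $30,700.00 / 1.1098 = $27,662.64

$27,662.64


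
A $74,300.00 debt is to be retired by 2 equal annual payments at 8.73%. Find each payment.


Formula: PMT = PV * r / (1 - (1+r)^(-n))
Denominator: 1 - (1 + 0.0873)^(-2) = 0.154135
Numerator: $74,300.00 * 0.0873 = 6486.39
PMT = 6486.39 / 0.154135 = $42,082.61

$42,082.61


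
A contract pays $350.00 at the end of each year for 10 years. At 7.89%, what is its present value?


Formula: PV = PMT * (1 - (1+r)^(-n)) / r
Discount factor: (1 + 0.0789)^(-10) = 0.467938
Bracket: 1 - 0.467938 = 0.532062
PV = $350.00 * 0.532062 / 0.0789 = $2,360.23

$2,360.23


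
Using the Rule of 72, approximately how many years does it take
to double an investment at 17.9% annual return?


Formula: Years ≈ 72 / r
Substituting: Years ≈ 72 / 17.9
Years ≈ 4.0

4.0 years


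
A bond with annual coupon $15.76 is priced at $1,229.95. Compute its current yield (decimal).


Formula: Current yield = annual coupon / price
Substituting: CY = $15.76 / $1,229.95
CY = 0.012814

0.012814


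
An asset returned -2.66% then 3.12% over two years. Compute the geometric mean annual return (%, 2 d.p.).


Formula: Geometric mean = ((1+r1)*(1+r2))^(1/2) - 1
Product: (1 + -0.0266) * (1 + 0.0312) = 0.9734 * 1.0312 = 1.00377
Square root: 1.00377^0.5 = 1.001883
Geometric mean = 1.001883 - 1 = 0.001883
As percentage: 0.19%

0.19%


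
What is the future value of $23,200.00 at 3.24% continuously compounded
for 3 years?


Formula: FV = P * e^(r*t)
Exponent: r*t = 0.0324 * 3 = 0.0972
e^(0.0972) = 1.102081
FV = $23,200.00 * 1.102081 = $25,568.27

$25,568.27


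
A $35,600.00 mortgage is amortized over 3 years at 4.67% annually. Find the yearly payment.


Formula: PMT = PV * r / (1 - (1+r)^(-n))
Denominator: 1 - (1 + 0.0467)^(-3) = 0.127966
Numerator: $35,600.00 * 0.0467 = 1662.52
PMT = 1662.52 / 0.127966 = $12,991.87

$12,991.87


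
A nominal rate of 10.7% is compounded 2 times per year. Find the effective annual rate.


Formula: EAR = (1 + r/m)^m - 1
Period rate: r/m = 0.107 / 2 = 0.0535
Compounding: (1 + 0.0535)^2 = 1.109862
EAR = 1.109862 - 1 = 0.109862

0.109862


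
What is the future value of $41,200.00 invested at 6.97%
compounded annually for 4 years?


Formula: FV = P * (1 + r)^n
Substituting: FV = $41,200.00 * (1 + 0.0697)^4
Growth factor: (1.0697)^4 = 1.309327
FV = $41,200.00 * 1.309327 = $53,944.25

$53,944.25


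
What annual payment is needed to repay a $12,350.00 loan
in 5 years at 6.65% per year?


Formula: PMT = PV * r / (1 - (1+r)^(-n))
Denominator: 1 - (1 + 0.0665)^(-5) = 0.275238
Numerator: $12,350.00 * 0.0665 = 821.275
PMT = 821.275 / 0.275238 = $2,983.88

$2,983.88


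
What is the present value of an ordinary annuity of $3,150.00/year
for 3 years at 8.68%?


Formula: PV = PMT * (1 - (1+r)^(-n)) / r
Discount factor: (1 + 0.0868)^(-3) = 0.779024
Bracket: 1 - 0.779024 = 0.220976
PV = $3,150.00 * 0.220976 / 0.0868 = $8,019.27

$8,019.27


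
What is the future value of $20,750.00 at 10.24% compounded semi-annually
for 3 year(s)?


Formula: FV = P * (1 + r/m)^(m*t)
Period rate: r/m = 0.1024 / 2 = 0.0512
Total periods: m*t = 2 * 3 = 6
Growth factor: (1 + 0.0512)^6 = 1.349311
FV = $20,750.00 * 1.349311 = $27,998.21

$27,998.21


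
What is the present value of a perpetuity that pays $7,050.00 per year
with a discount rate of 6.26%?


Formula: PV = C / r
Substituting: PV = $7,050.00 / 0.0626
PV = $112,619.81

$112,619.81


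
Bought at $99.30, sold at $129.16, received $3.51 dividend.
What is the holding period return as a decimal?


Formula: HPR = (P1 - P0 + D) / P0
Gain: $129.16 - $99.30 + $3.51 = $33.37
HPR = $33.37 / $99.30 = 0.3361

0.3361


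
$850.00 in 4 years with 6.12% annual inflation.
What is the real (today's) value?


Formula: Real value = nominal / (1 + inflation)^years
Price level: (1 + 0.0612)^4 = 1.268204
Real value = $850.00 / 1.268204 = $670.24

$670.24


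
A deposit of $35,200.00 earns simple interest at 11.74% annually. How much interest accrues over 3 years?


Formula: I = P * r * t
Substituting: I = $35,200.00 * 0.1174 * 3
Step: I = $35,200.00 * 0.3522
I = $12,397.44

$12,397.44


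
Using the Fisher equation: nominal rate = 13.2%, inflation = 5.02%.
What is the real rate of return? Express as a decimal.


Formula: (1 + r_real) = (1 + r_nom) / (1 + inflation)
Substituting: (1 + r_real) = 1.132 / 1.0502
(1 + r_real) = 1.07789
r_real = 1.07789 - 1 = 0.07789

0.07789


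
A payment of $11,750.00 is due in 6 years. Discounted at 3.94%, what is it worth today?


Formula: PV = FV / (1 + r)^n
Substituting: PV = $11,750.00 / (1 + 0.0394)^6
Discount factor: (1.0394)^6 = 1.260945
PV = $11,750.00 / 1.260945 = $9,318.41

$9,318.41


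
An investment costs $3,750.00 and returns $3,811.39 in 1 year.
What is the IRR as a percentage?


Formula: IRR = C1/C0 - 1
Substituting: IRR = $3,811.39 / $3,750.00 - 1
Ratio: 1.016371 - 1 = 0.016371
IRR = 1.6371%

1.6371%


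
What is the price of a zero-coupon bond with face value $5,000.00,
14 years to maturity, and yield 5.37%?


Formula: Price = FV / (1 + r)^n
Substituting: Price = $5,000.00 / (1 + 0.0537)^14
Discount factor: (1.0537)^14 = 2.079877
Price = $5,000.00 / 2.079877 = $2,403.99

$2,403.99


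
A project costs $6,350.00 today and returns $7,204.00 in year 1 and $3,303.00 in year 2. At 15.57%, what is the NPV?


Formula: NPV = C0 + C1/(1+r) + C2/(1+r)^2
Discount C1: $7,204.00 / (1 + 0.1557) = $6,233.45
Discount C2: $3,303.00 / (1 + 0.1557)^2 = $2,472.97
NPV = -$6,350.00 + $6,233.45 + $2,472.97 = $2,356.42

$2,356.42


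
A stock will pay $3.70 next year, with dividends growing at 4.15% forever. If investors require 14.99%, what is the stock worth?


Formula: P = D1 / (r - g)
Spread: r - g = 0.1499 - 0.0415 = 0.1084
Substituting: P = $3.70 / 0.1084
P = $34.13

$34.13


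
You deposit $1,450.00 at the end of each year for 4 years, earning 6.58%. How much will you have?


Formula: FV = PMT * ((1+r)^n - 1) / r
Growth factor: (1 + 0.0658)^4 = 1.290336
Numerator: 1.290336 - 1 = 0.290336
FV = $1,450.00 * 0.290336 / 0.0658 = $6,397.99

$6,397.99


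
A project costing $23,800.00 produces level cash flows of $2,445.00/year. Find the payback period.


Formula: Payback = investment / annual cash flow
Substituting: Payback = $23,800.00 / $2,445.00
Payback = 9.7342 years

9.7342 years


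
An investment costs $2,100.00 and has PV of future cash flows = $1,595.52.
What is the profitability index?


Formula: PI = PV(cash flows) / initial investment
Substituting: PI = $1,595.52 / $2,100.00
PI = 0.7598

0.7598


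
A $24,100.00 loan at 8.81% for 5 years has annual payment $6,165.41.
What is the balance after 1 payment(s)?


Formula: Balance = PV*(1+r)^k - PMT*((1+r)^k - 1)/r
Growth: (1 + 0.0881)^1 = 1.0881
Accumulated factor: ((1+r)^k - 1)/r = 1.0
Balance = $24,100.00 * 1.0881 - $6,165.41 * 1.0
Balance = $20,057.80

$20,057.80


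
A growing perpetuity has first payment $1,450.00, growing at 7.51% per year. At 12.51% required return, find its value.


Formula: PV = C / (r - g)
Spread: r - g = 0.1251 - 0.0751 = 0.05
Substituting: PV = $1,450.00 / 0.05
PV = $29,000.00

$29,000.00


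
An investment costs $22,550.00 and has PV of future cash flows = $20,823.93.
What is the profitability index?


Formula: PI = PV(cash flows) / initial investment
Substituting: PI = $20,823.93 / $22,550.00
PI = 0.9235

0.9235


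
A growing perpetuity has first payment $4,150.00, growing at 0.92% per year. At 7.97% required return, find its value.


Formula: PV = C / (r - g)
Spread: r - g = 0.0797 - 0.0092 = 0.0705
Substituting: PV = $4,150.00 / 0.0705
PV = $58,865.25

$58,865.25


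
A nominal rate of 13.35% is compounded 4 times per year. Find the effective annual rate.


Formula: EAR = (1 + r/m)^m - 1
Period rate: r/m = 0.1335 / 4 = 0.033375
Compounding: (1 + 0.033375)^4 = 1.140333
EAR = 1.140333 - 1 = 0.140333

0.140333


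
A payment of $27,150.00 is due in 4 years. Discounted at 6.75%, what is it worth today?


Formula: PV = FV / (1 + r)^n
Substituting: PV = $27,150.00 / (1 + 0.0675)^4
Discount factor: (1.0675)^4 = 1.298588
PV = $27,150.00 / 1.298588 = $20,907.32

$20,907.32


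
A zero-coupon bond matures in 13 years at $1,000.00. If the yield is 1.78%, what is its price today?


Formula: Price = FV / (1 + r)^n
Substituting: Price = $1,000.00 / (1 + 0.0178)^13
Discount factor: (1.0178)^13 = 1.257801
Price = $1,000.00 / 1.257801 = $795.04

$795.04


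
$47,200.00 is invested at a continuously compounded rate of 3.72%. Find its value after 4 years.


Formula: FV = P * e^(r*t)
Exponent: r*t = 0.0372 * 4 = 0.1488
e^(0.1488) = 1.160441
FV = $47,200.00 * 1.160441 = $54,772.81

$54,772.81


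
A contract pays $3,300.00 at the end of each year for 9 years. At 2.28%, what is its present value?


Formula: PV = PMT * (1 - (1+r)^(-n)) / r
Discount factor: (1 + 0.0228)^(-9) = 0.816363
Bracket: 1 - 0.816363 = 0.183637
PV = $3,300.00 * 0.183637 / 0.0228 = $26,578.98

$26,578.98


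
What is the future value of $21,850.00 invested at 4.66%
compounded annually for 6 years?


Formula: FV = P * (1 + r)^n
Substituting: FV = $21,850.00 * (1 + 0.0466)^6
Growth factor: (1.0466)^6 = 1.314269
FV = $21,850.00 * 1.314269 = $28,716.79

$28,716.79


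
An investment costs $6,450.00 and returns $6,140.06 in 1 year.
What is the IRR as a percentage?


Formula: IRR = C1/C0 - 1
Substituting: IRR = $6,140.06 / $6,450.00 - 1
Ratio: 0.951947 - 1 = -0.048053
IRR = -4.8053%

-4.8053%


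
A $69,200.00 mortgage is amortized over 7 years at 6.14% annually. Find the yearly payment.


Formula: PMT = PV * r / (1 - (1+r)^(-n))
Denominator: 1 - (1 + 0.0614)^(-7) = 0.341059
Numerator: $69,200.00 * 0.0614 = 4248.88
PMT = 4248.88 / 0.341059 = $12,457.90

$12,457.90


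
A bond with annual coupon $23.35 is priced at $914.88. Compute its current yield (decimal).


Formula: Current yield = annual coupon / price
Substituting: CY = $23.35 / $914.88
CY = 0.025522

0.025522


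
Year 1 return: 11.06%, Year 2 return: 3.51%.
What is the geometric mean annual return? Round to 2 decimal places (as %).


Formula: Geometric mean = ((1+r1)*(1+r2))^(1/2) - 1
Product: (1 + 0.1106) * (1 + 0.0351) = 1.1106 * 1.0351 = 1.149582
Square root: 1.149582^0.5 = 1.072186
Geometric mean = 1.072186 - 1 = 0.072186
As percentage: 7.22%

7.22%


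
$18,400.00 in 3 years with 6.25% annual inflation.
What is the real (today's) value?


Formula: Real value = nominal / (1 + inflation)^years
Price level: (1 + 0.0625)^3 = 1.199463
Real value = $18,400.00 / 1.199463 = $15,340.20

$15,340.20


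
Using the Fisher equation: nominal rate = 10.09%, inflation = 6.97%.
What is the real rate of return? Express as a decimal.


Formula: (1 + r_real) = (1 + r_nom) / (1 + inflation)
Substituting: (1 + r_real) = 1.1009 / 1.0697
(1 + r_real) = 1.029167
r_real = 1.029167 - 1 = 0.029167

0.029167


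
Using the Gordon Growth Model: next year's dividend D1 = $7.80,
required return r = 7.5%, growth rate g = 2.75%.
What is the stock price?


Formula: P = D1 / (r - g)
Spread: r - g = 0.075 - 0.0275 = 0.0475
Substituting: P = $7.80 / 0.0475
P = $164.21

$164.21


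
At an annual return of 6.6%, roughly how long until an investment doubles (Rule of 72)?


Formula: Years ≈ 72 / r
Substituting: Years ≈ 72 / 6.6
Years ≈ 10.9

10.9 years


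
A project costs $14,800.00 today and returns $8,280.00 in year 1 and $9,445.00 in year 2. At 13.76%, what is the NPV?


Formula: NPV = C0 + C1/(1+r) + C2/(1+r)^2
Discount C1: $8,280.00 / (1 + 0.1376) = $7,278.48
Discount C2: $9,445.00 / (1 + 0.1376)^2 = $7,298.32
NPV = -$14,800.00 + $7,278.48 + $7,298.32 = -$223.20

-$223.20


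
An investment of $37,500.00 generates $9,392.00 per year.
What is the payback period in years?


Formula: Payback = investment / annual cash flow
Substituting: Payback = $37,500.00 / $9,392.00
Payback = 3.9928 years

3.9928 years


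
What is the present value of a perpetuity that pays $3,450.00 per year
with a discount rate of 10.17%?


Formula: PV = C / r
Substituting: PV = $3,450.00 / 0.1017
PV = $33,923.30

$33,923.30


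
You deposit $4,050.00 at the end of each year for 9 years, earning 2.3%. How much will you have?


Formula: FV = PMT * ((1+r)^n - 1) / r
Growth factor: (1 + 0.023)^9 = 1.227102
Numerator: 1.227102 - 1 = 0.227102
FV = $4,050.00 * 0.227102 / 0.023 = $39,989.72

$39,989.72


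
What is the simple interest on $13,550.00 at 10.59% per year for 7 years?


Formula: I = P * r * t
Substituting: I = $13,550.00 * 0.1059 * 7
Step: I = $13,550.00 * 0.7413
I = $10,044.62

$10,044.62


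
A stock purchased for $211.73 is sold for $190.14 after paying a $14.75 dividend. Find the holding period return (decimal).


Formula: HPR = (P1 - P0 + D) / P0
Gain: $190.14 - $211.73 + $14.75 = -$6.84
HPR = -$6.84 / $211.73 = -0.0323

-0.0323


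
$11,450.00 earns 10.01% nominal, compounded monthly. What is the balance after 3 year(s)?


Formula: FV = P * (1 + r/m)^(m*t)
Period rate: r/m = 0.1001 / 12 = 0.008342
Total periods: m*t = 12 * 3 = 36
Growth factor: (1 + 0.008342)^36 = 1.348583
FV = $11,450.00 * 1.348583 = $15,441.28

$15,441.28


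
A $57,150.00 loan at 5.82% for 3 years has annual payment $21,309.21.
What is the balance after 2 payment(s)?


Formula: Balance = PV*(1+r)^k - PMT*((1+r)^k - 1)/r
Growth: (1 + 0.0582)^2 = 1.119787
Accumulated factor: ((1+r)^k - 1)/r = 2.0582
Balance = $57,150.00 * 1.119787 - $21,309.21 * 2.0582
Balance = $20,137.22

$20,137.22


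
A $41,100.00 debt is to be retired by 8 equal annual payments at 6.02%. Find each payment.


Formula: PMT = PV * r / (1 - (1+r)^(-n))
Denominator: 1 - (1 + 0.0602)^(-8) = 0.373534
Numerator: $41,100.00 * 0.0602 = 2474.22
PMT = 2474.22 / 0.373534 = $6,623.82

$6,623.82


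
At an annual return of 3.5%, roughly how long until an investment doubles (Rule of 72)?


Formula: Years ≈ 72 / r
Substituting: Years ≈ 72 / 3.5
Years ≈ 20.6

20.6 years


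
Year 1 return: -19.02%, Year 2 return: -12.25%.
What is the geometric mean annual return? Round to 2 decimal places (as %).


Formula: Geometric mean = ((1+r1)*(1+r2))^(1/2) - 1
Product: (1 + -0.1902) * (1 + -0.1225) = 0.8098 * 0.8775 = 0.7106
Square root: 0.7106^0.5 = 0.842971
Geometric mean = 0.842971 - 1 = -0.157029
As percentage: -15.70%

-15.70%


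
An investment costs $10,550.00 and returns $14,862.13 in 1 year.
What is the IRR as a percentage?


Formula: IRR = C1/C0 - 1
Substituting: IRR = $14,862.13 / $10,550.00 - 1
Ratio: 1.408733 - 1 = 0.408733
IRR = 40.8733%

40.8733%


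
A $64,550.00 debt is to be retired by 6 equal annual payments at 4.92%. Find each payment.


Formula: PMT = PV * r / (1 - (1+r)^(-n))
Denominator: 1 - (1 + 0.0492)^(-6) = 0.250364
Numerator: $64,550.00 * 0.0492 = 3175.86
PMT = 3175.86 / 0.250364 = $12,684.96

$12,684.96


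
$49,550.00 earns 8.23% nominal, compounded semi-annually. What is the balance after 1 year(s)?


Formula: FV = P * (1 + r/m)^(m*t)
Period rate: r/m = 0.0823 / 2 = 0.04115
Total periods: m*t = 2 * 1 = 2
Growth factor: (1 + 0.04115)^2 = 1.083993
FV = $49,550.00 * 1.083993 = $53,711.87

$53,711.87


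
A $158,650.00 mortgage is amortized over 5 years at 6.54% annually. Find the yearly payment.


Formula: PMT = PV * r / (1 - (1+r)^(-n))
Denominator: 1 - (1 + 0.0654)^(-5) = 0.271488
Numerator: $158,650.00 * 0.0654 = 10375.71
PMT = 10375.71 / 0.271488 = $38,217.89

$38,217.89


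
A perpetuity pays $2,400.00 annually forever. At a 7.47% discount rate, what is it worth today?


Formula: PV = C / r
Substituting: PV = $2,400.00 / 0.0747
PV = $32,128.51

$32,128.51


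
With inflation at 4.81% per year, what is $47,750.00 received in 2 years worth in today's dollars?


Formula: Real value = nominal / (1 + inflation)^years
Price level: (1 + 0.0481)^2 = 1.098514
Real value = $47,750.00 / 1.098514 = $43,467.83

$43,467.83


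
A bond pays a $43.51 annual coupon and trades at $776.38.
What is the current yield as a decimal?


Formula: Current yield = annual coupon / price
Substituting: CY = $43.51 / $776.38
CY = 0.056042

0.056042


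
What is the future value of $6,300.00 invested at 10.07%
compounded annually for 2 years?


Formula: FV = P * (1 + r)^n
Substituting: FV = $6,300.00 * (1 + 0.1007)^2
Growth factor: (1.1007)^2 = 1.21154
FV = $6,300.00 * 1.21154 = $7,632.71

$7,632.71


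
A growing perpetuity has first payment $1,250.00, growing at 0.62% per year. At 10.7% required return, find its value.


Formula: PV = C / (r - g)
Spread: r - g = 0.107 - 0.0062 = 0.1008
Substituting: PV = $1,250.00 / 0.1008
PV = $12,400.79

$12,400.79


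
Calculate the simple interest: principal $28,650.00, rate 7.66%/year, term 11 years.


Formula: I = P * r * t
Substituting: I = $28,650.00 * 0.0766 * 11
Step: I = $28,650.00 * 0.8426
I = $24,140.49

$24,140.49


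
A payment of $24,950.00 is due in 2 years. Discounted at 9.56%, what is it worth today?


Formula: PV = FV / (1 + r)^n
Substituting: PV = $24,950.00 / (1 + 0.0956)^2
Discount factor: (1.0956)^2 = 1.200339
PV = $24,950.00 / 1.200339 = $20,785.79

$20,785.79


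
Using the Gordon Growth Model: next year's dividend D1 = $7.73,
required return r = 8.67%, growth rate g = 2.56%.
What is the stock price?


Formula: P = D1 / (r - g)
Spread: r - g = 0.0867 - 0.0256 = 0.0611
Substituting: P = $7.73 / 0.0611
P = $126.51

$126.51


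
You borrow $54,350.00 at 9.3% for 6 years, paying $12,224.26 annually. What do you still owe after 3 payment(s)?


Formula: Balance = PV*(1+r)^k - PMT*((1+r)^k - 1)/r
Growth: (1 + 0.093)^3 = 1.305751
Accumulated factor: ((1+r)^k - 1)/r = 3.287649
Balance = $54,350.00 * 1.305751 - $12,224.26 * 3.287649
Balance = $30,778.51

$30,778.51


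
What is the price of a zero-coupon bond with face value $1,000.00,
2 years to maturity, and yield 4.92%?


Formula: Price = FV / (1 + r)^n
Substituting: Price = $1,000.00 / (1 + 0.0492)^2
Discount factor: (1.0492)^2 = 1.100821
Price = $1,000.00 / 1.100821 = $908.41

$908.41


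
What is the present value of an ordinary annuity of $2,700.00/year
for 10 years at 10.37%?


Formula: PV = PMT * (1 - (1+r)^(-n)) / r
Discount factor: (1 + 0.1037)^(-10) = 0.372812
Bracket: 1 - 0.372812 = 0.627188
PV = $2,700.00 * 0.627188 / 0.1037 = $16,329.88

$16,329.88


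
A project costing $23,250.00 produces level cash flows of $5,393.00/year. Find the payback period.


Formula: Payback = investment / annual cash flow
Substituting: Payback = $23,250.00 / $5,393.00
Payback = 4.3111 years

4.3111 years


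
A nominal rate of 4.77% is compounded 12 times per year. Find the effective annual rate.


Formula: EAR = (1 + r/m)^m - 1
Period rate: r/m = 0.0477 / 12 = 0.003975
Compounding: (1 + 0.003975)^12 = 1.048757
EAR = 1.048757 - 1 = 0.048757

0.048757


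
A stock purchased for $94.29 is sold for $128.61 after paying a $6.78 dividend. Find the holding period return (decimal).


Formula: HPR = (P1 - P0 + D) / P0
Gain: $128.61 - $94.29 + $6.78 = $41.10
HPR = $41.10 / $94.29 = 0.4359

0.4359


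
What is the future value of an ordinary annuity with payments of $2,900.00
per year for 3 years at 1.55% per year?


Formula: FV = PMT * ((1+r)^n - 1) / r
Growth factor: (1 + 0.0155)^3 = 1.047224
Numerator: 1.047224 - 1 = 0.047224
FV = $2,900.00 * 0.047224 / 0.0155 = $8,835.55

$8,835.55


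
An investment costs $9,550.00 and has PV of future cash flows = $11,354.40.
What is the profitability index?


Formula: PI = PV(cash flows) / initial investment
Substituting: PI = $11,354.40 / $9,550.00
PI = 1.1889

1.1889


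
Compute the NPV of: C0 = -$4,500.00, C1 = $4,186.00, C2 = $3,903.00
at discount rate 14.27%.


Formula: NPV = C0 + C1/(1+r) + C2/(1+r)^2
Discount C1: $4,186.00 / (1 + 0.1427) = $3,663.25
Discount C2: $3,903.00 / (1 + 0.1427)^2 = $2,989.06
NPV = -$4,500.00 + $3,663.25 + $2,989.06 = $2,152.31

$2,152.31


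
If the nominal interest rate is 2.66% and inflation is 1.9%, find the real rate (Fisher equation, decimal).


Formula: (1 + r_real) = (1 + r_nom) / (1 + inflation)
Substituting: (1 + r_real) = 1.0266 / 1.019
(1 + r_real) = 1.007458
r_real = 1.007458 - 1 = 0.007458

0.007458


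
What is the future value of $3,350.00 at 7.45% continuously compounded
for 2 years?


Formula: FV = P * e^(r*t)
Exponent: r*t = 0.0745 * 2 = 0.149
e^(0.149) = 1.160673
FV = $3,350.00 * 1.160673 = $3,888.25

$3,888.25


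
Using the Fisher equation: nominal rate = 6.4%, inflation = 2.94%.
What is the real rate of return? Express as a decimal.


Formula: (1 + r_real) = (1 + r_nom) / (1 + inflation)
Substituting: (1 + r_real) = 1.064 / 1.0294
(1 + r_real) = 1.033612
r_real = 1.033612 - 1 = 0.033612

0.033612


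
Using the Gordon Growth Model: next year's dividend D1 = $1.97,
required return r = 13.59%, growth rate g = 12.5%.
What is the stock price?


Formula: P = D1 / (r - g)
Spread: r - g = 0.1359 - 0.125 = 0.0109
Substituting: P = $1.97 / 0.0109
P = $180.73

$180.73


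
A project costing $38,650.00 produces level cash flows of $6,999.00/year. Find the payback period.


Formula: Payback = investment / annual cash flow
Substituting: Payback = $38,650.00 / $6,999.00
Payback = 5.5222 years

5.5222 years


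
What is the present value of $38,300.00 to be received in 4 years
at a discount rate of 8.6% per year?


Formula: PV = FV / (1 + r)^n
Substituting: PV = $38,300.00 / (1 + 0.086)^4
Discount factor: (1.086)^4 = 1.390975
PV = $38,300.00 / 1.390975 = $27,534.64

$27,534.64


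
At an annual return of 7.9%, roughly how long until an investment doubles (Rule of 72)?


Formula: Years ≈ 72 / r
Substituting: Years ≈ 72 / 7.9
Years ≈ 9.1

9.1 years


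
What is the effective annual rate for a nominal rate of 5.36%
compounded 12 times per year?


Formula: EAR = (1 + r/m)^m - 1
Period rate: r/m = 0.0536 / 12 = 0.004467
Compounding: (1 + 0.004467)^12 = 1.054937
EAR = 1.054937 - 1 = 0.054937

0.054937


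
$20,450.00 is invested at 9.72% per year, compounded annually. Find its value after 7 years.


Formula: FV = P * (1 + r)^n
Substituting: FV = $20,450.00 * (1 + 0.0972)^7
Growth factor: (1.0972)^7 = 1.914259
FV = $20,450.00 * 1.914259 = $39,146.59

$39,146.59


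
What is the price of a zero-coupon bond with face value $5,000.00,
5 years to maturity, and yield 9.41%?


Formula: Price = FV / (1 + r)^n
Substituting: Price = $5,000.00 / (1 + 0.0941)^5
Discount factor: (1.0941)^5 = 1.56778
Price = $5,000.00 / 1.56778 = $3,189.22

$3,189.22


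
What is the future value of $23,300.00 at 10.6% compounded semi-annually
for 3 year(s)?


Formula: FV = P * (1 + r/m)^(m*t)
Period rate: r/m = 0.106 / 2 = 0.053
Total periods: m*t = 2 * 3 = 6
Growth factor: (1 + 0.053)^6 = 1.363233
FV = $23,300.00 * 1.363233 = $31,763.34

$31,763.34


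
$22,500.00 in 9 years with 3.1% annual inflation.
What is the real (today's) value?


Formula: Real value = nominal / (1 + inflation)^years
Price level: (1 + 0.031)^9 = 1.316218
Real value = $22,500.00 / 1.316218 = $17,094.43

$17,094.43
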